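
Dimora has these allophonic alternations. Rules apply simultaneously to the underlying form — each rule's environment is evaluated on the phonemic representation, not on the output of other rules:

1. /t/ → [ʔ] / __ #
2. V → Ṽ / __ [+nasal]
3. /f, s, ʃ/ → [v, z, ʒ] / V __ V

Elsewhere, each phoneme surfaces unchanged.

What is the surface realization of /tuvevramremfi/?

[tuvevrãmrẽmfi]

/t/ — word-initial; rule 1 does not apply here → [t].
/u/ (between /t/ and /v/) fails the environment for rule 2, so it stays [u].
/e/ (between /v/ and /v/) is in the target of rule 2 but the environment (before a nasal consonant) is not met → [e].
/a/ — between /r/ and /m/, before a nasal consonant — surfaces as [ã] (rule 2).
/e/ (between /r/ and /m/) occurs before a nasal consonant → [ẽ] by rule 2.
/f/ — between /m/ and /i/; rule 3 does not apply here → [f].
/i/ (word-final) fails the environment for rule 2, so it stays [i].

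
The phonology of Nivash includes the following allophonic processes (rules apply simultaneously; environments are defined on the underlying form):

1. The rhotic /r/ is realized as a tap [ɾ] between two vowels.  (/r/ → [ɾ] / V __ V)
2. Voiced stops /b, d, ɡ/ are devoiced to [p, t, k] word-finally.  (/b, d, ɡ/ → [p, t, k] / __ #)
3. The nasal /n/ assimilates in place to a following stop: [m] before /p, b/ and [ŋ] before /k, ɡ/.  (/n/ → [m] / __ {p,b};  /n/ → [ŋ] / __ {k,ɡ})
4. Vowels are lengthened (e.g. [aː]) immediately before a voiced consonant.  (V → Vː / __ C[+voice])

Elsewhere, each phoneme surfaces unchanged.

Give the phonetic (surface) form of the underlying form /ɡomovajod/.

/ɡ/ (word-initial): rule 2 targets it, but not word-finally → unchanged [ɡ].
/o/ (between /ɡ/ and /m/): before a voiced consonant, so rule 4 applies → [oː].
/m/ — not in any rule's target class → [m].
/o/ (between /m/ and /v/): before a voiced consonant, so rule 4 applies → [oː].
/v/ stays [v].
/a/ (between /v/ and /j/): before a voiced consonant, so rule 4 applies → [aː].
/j/ stays [j].
/o/ — between /j/ and /d/, before a voiced consonant — surfaces as [oː] (rule 4).
/d/ meets the environment for rule 2 (word-finally) → [t].

[ɡoːmoːvaːjoːt]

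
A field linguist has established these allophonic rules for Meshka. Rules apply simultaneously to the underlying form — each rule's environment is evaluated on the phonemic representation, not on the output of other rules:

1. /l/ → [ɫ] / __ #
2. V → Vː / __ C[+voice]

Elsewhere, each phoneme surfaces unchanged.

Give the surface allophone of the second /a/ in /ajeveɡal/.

/a/ — between /ɡ/ and /l/, before a voiced consonant — surfaces as [aː] (rule 2).

[aː]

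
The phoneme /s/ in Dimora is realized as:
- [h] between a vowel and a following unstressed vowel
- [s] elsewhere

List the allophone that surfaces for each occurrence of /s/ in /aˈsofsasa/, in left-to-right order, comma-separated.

Occurrence 1 (position 2): no conditioning environment matches → elsewhere allophone [s].
Occurrence 2 (position 5): no conditioning environment matches → elsewhere allophone [s].
Occurrence 3 (position 7): between a vowel and a following unstressed vowel → [h].

[s], [s], [h]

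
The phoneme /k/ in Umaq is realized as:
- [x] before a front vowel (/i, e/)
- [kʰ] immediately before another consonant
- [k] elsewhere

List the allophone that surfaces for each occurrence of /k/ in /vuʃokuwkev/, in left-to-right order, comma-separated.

[k], [x]

Occurrence 1 (position 5): no conditioning environment matches → elsewhere allophone [k].
Occurrence 2 (position 8): before a front vowel (/i, e/) → [x].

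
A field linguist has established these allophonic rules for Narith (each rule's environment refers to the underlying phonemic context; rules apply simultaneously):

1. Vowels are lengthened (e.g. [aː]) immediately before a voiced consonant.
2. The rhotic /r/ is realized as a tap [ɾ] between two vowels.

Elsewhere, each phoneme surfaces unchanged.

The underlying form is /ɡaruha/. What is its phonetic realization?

[ɡaːɾuha]

/ɡ/ (word-initial) is unaffected → [ɡ].
/a/ meets the environment for rule 1 (before a voiced consonant) → [aː].
/r/ (between /a/ and /u/): between two vowels, so rule 2 applies → [ɾ].
/u/ — between /r/ and /h/; rule 1 does not apply here → [u].
/h/ — not in any rule's target class → [h].
/a/ (word-final) is in the target of rule 1 but the environment (before a voiced consonant) is not met → [a].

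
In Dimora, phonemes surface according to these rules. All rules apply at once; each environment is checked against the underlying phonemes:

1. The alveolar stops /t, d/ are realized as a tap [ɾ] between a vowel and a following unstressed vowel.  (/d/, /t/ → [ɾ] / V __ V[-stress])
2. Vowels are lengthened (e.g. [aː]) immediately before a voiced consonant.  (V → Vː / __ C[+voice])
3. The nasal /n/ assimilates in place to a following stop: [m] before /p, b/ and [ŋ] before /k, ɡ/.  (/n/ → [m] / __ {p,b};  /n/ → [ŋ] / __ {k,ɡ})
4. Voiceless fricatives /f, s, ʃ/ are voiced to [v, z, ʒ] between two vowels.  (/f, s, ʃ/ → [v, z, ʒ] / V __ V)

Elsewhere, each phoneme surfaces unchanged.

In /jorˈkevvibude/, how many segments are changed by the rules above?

5

Segments that undergo a rule: /o/ → [oː] (rule 2); /e/ → [eː] (rule 2); /i/ → [iː] (rule 2); /u/ → [uː] (rule 2); /d/ → [ɾ] (rule 1).
All other segments surface unchanged.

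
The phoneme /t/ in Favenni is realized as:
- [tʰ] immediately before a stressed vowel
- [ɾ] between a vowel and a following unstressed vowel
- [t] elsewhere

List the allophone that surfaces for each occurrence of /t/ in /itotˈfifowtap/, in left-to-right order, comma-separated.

[ɾ], [t], [t]

Occurrence 1 (position 2): between a vowel and an unstressed vowel → [ɾ].
Occurrence 2 (position 4): no conditioning environment matches → elsewhere allophone [t].
Occurrence 3 (position 10): no conditioning environment matches → elsewhere allophone [t].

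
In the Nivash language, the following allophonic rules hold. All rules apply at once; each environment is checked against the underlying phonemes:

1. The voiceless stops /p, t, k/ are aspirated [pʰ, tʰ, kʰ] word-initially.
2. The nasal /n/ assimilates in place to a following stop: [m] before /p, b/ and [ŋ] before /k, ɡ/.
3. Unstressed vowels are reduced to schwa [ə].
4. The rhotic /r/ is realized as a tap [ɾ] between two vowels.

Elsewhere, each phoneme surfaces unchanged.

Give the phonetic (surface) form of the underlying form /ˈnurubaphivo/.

/n/ (word-initial): rule 2 targets it, but not before a labial or velar stop → unchanged [n].
/u/ (between /n/ and /r/) fails the environment for rule 3, so it stays [u].
/r/ (between /u/ and /u/): between two vowels, so rule 4 applies → [ɾ].
/u/ meets the environment for rule 3 (in an unstressed syllable) → [ə].
Rule 3 applies to /a/ (between /b/ and /p/: in an unstressed syllable) → [ə].
/p/ — between /a/ and /h/; rule 1 does not apply here → [p].
/i/ — between /h/ and /v/, in an unstressed syllable — surfaces as [ə] (rule 3).
/o/ (word-final): in an unstressed syllable, so rule 3 applies → [ə].

[ˈnuɾəbəphəvə]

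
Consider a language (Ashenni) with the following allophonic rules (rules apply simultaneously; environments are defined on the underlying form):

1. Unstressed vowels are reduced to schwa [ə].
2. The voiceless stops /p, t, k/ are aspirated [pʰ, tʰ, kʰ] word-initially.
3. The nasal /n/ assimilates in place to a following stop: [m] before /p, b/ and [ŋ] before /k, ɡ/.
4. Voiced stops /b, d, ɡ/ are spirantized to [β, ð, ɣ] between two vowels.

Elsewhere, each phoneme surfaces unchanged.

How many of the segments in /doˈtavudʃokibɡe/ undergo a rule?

Segments that undergo a rule: /o/ → [ə] (rule 1); /u/ → [ə] (rule 1); /o/ → [ə] (rule 1); /i/ → [ə] (rule 1); /e/ → [ə] (rule 1).
All other segments surface unchanged.

5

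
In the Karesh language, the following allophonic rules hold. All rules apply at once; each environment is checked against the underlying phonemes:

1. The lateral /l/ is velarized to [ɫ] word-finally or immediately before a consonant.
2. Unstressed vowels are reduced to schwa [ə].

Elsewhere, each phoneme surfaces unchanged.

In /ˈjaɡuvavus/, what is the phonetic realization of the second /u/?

/u/ (between /v/ and /s/): in an unstressed syllable, so rule 2 applies → [ə].

[ə]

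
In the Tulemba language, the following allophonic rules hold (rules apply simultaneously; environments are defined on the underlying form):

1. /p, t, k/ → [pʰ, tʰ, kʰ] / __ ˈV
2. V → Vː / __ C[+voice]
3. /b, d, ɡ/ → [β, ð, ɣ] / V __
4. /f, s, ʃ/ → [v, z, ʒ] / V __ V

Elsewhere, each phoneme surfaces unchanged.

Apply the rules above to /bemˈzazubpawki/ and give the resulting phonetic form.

[beːmˈzaːzuːβpaːwki]

/b/ (word-initial) is in the target of rule 3 but the environment (immediately after a vowel) is not met → [b].
Rule 2 applies to /e/ (between /b/ and /m/: before a voiced consonant) → [eː].
/m/ (between /e/ and /z/) is unaffected → [m].
/z/ (between /m/ and /a/): no rule targets it → [z].
/a/ — between /z/ and /z/, before a voiced consonant — surfaces as [aː] (rule 2).
/z/ — not in any rule's target class → [z].
/u/ (between /z/ and /b/) occurs before a voiced consonant → [uː] by rule 2.
/b/ (between /u/ and /p/) occurs immediately after a vowel → [β] by rule 3.
/p/ (between /b/ and /a/) fails the environment for rule 1, so it stays [p].
Rule 2 applies to /a/ (between /p/ and /w/: before a voiced consonant) → [aː].
/w/ — not in any rule's target class → [w].
/k/ (between /w/ and /i/) is in the target of rule 1 but the environment (immediately before a stressed vowel) is not met → [k].
/i/ — word-final; rule 2 does not apply here → [i].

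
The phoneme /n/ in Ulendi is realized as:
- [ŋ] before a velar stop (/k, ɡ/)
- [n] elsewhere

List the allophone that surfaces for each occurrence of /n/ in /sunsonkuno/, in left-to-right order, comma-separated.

[n], [ŋ], [n]

Occurrence 1 (position 3): no conditioning environment matches → elsewhere allophone [n].
Occurrence 2 (position 6): before a velar stop → [ŋ].
Occurrence 3 (position 9): no conditioning environment matches → elsewhere allophone [n].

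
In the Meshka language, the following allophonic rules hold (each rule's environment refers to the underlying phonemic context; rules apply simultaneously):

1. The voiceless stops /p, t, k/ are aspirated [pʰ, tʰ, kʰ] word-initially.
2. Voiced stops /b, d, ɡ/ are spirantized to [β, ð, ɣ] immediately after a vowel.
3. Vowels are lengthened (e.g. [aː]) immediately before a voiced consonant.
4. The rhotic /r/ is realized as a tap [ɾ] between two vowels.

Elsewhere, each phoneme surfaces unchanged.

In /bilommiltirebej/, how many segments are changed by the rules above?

8

Segments that undergo a rule: /i/ → [iː] (rule 3); /o/ → [oː] (rule 3); /i/ → [iː] (rule 3); /i/ → [iː] (rule 3); /r/ → [ɾ] (rule 4); /e/ → [eː] (rule 3); /b/ → [β] (rule 2); /e/ → [eː] (rule 3).
All other segments surface unchanged.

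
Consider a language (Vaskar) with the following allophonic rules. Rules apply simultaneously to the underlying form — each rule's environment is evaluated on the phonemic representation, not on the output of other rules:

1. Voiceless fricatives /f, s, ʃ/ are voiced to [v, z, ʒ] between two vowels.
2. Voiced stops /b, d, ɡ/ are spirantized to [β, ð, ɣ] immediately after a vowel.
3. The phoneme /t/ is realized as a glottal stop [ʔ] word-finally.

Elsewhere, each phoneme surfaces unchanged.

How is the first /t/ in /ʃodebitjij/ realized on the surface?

[t]

/t/ (between /i/ and /j/) fails the environment for rule 3, so it stays [t].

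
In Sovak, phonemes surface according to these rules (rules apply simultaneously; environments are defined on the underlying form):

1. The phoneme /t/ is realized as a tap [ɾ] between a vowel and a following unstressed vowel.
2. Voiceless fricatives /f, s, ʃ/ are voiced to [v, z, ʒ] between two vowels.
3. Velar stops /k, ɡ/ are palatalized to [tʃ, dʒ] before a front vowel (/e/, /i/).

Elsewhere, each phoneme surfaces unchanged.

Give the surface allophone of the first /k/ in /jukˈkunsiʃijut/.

/k/ — between /u/ and /k/; rule 3 does not apply here → [k].

[k]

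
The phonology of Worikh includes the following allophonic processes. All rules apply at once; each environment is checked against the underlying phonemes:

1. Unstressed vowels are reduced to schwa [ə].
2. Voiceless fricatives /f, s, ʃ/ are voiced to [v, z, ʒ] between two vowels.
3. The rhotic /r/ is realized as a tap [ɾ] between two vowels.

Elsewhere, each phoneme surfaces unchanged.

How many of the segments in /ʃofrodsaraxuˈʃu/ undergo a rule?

7

Segments that undergo a rule: /o/ → [ə] (rule 1); /o/ → [ə] (rule 1); /a/ → [ə] (rule 1); /r/ → [ɾ] (rule 3); /a/ → [ə] (rule 1); /u/ → [ə] (rule 1); /ʃ/ → [ʒ] (rule 2).
All other segments surface unchanged.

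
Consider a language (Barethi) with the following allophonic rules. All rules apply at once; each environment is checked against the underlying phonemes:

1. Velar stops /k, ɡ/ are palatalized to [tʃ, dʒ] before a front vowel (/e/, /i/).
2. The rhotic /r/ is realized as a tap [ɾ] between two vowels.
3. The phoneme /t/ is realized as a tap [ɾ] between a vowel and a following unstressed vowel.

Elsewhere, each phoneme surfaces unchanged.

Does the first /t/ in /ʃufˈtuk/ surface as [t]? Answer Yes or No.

/t/ — between /f/ and /u/; rule 3 does not apply here → [t].
The actual realization is [t], which matches [t].

Yes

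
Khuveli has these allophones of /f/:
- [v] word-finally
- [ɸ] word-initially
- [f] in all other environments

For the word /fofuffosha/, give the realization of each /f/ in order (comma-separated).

Occurrence 1 (position 1): word-initially → [ɸ].
Occurrence 2 (position 3): no conditioning environment matches → elsewhere allophone [f].
Occurrence 3 (position 5): no conditioning environment matches → elsewhere allophone [f].
Occurrence 4 (position 6): no conditioning environment matches → elsewhere allophone [f].

[ɸ], [f], [f], [f]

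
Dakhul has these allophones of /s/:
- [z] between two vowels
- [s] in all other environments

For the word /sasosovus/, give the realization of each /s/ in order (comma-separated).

[s], [z], [z], [s]

Occurrence 1 (position 1): no conditioning environment matches → elsewhere allophone [s].
Occurrence 2 (position 3): between two vowels → [z].
Occurrence 3 (position 5): between two vowels → [z].
Occurrence 4 (position 9): no conditioning environment matches → elsewhere allophone [s].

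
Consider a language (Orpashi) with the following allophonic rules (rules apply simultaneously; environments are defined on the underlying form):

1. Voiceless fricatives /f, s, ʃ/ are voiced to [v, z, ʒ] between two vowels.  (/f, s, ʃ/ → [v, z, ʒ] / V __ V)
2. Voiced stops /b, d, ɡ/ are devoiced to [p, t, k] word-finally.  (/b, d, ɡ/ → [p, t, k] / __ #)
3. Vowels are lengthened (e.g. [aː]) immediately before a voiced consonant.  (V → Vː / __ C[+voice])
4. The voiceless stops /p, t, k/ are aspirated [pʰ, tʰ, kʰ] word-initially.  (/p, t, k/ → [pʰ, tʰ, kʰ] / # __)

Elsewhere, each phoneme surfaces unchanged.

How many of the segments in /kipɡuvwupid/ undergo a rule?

4

Segments that undergo a rule: /k/ → [kʰ] (rule 4); /u/ → [uː] (rule 3); /i/ → [iː] (rule 3); /d/ → [t] (rule 2).
All other segments surface unchanged.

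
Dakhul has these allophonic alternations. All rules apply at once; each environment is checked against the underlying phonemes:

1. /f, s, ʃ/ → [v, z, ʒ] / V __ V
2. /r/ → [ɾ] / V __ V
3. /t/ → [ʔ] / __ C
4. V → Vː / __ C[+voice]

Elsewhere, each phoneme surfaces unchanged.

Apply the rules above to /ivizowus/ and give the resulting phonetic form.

[iːviːzoːwus]

/i/ (word-initial) occurs before a voiced consonant → [iː] by rule 4.
/v/ (between /i/ and /i/): no rule targets it → [v].
Rule 4 applies to /i/ (between /v/ and /z/: before a voiced consonant) → [iː].
/z/ stays [z].
/o/ meets the environment for rule 4 (before a voiced consonant) → [oː].
/w/ — not in any rule's target class → [w].
/u/ (between /w/ and /s/) fails the environment for rule 4, so it stays [u].
/s/ (word-final): rule 1 targets it, but not between two vowels → unchanged [s].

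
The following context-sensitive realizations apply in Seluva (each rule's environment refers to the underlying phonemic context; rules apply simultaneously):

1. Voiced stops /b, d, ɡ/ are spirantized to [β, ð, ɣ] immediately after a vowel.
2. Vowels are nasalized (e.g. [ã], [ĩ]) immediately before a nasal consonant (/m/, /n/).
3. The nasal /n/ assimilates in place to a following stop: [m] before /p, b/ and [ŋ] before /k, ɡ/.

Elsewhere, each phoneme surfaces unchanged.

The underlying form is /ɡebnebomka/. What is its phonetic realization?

/ɡ/ (word-initial) fails the environment for rule 1, so it stays [ɡ].
/e/ (between /ɡ/ and /b/): rule 2 targets it, but not before a nasal consonant → unchanged [e].
/b/ meets the environment for rule 1 (immediately after a vowel) → [β].
/n/ (between /b/ and /e/) fails the environment for rule 3, so it stays [n].
/e/ (between /n/ and /b/): rule 2 targets it, but not before a nasal consonant → unchanged [e].
/b/ — between /e/ and /o/, immediately after a vowel — surfaces as [β] (rule 1).
Rule 2 applies to /o/ (between /b/ and /m/: before a nasal consonant) → [õ].
/a/ (word-final) fails the environment for rule 2, so it stays [a].

[ɡeβneβõmka]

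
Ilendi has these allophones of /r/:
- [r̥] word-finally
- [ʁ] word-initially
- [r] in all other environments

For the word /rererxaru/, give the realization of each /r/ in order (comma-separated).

Occurrence 1 (position 1): word-initially → [ʁ].
Occurrence 2 (position 3): no conditioning environment matches → elsewhere allophone [r].
Occurrence 3 (position 5): no conditioning environment matches → elsewhere allophone [r].
Occurrence 4 (position 8): no conditioning environment matches → elsewhere allophone [r].

[ʁ], [r], [r], [r]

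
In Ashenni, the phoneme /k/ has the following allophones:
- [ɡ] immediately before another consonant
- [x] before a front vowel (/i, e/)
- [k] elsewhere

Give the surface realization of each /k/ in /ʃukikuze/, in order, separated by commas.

Occurrence 1 (position 3): before a front vowel (/i, e/) → [x].
Occurrence 2 (position 5): no conditioning environment matches → elsewhere allophone [k].

[x], [k]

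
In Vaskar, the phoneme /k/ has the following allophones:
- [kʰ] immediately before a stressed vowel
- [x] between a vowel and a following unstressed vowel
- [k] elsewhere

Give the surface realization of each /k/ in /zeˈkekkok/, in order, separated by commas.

Occurrence 1 (position 3): immediately before a stressed vowel → [kʰ].
Occurrence 2 (position 5): no conditioning environment matches → elsewhere allophone [k].
Occurrence 3 (position 6): no conditioning environment matches → elsewhere allophone [k].
Occurrence 4 (position 8): no conditioning environment matches → elsewhere allophone [k].

[kʰ], [k], [k], [k]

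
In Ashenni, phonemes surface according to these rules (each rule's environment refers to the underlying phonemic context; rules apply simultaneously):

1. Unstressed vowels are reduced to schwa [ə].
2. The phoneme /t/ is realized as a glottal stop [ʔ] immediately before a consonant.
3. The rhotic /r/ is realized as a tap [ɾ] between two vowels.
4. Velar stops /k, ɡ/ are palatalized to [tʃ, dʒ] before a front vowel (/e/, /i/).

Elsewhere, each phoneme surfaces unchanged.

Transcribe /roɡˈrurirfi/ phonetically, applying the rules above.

/r/ (word-initial) fails the environment for rule 3, so it stays [r].
/o/ (between /r/ and /ɡ/) occurs in an unstressed syllable → [ə] by rule 1.
/ɡ/ (between /o/ and /r/) is in the target of rule 4 but the environment (before a front vowel) is not met → [ɡ].
/r/ (between /ɡ/ and /u/) fails the environment for rule 3, so it stays [r].
/u/ (between /r/ and /r/): rule 1 targets it, but not in an unstressed syllable → unchanged [u].
/r/ meets the environment for rule 3 (between two vowels) → [ɾ].
/i/ meets the environment for rule 1 (in an unstressed syllable) → [ə].
/r/ — between /i/ and /f/; rule 3 does not apply here → [r].
/i/ — word-final, in an unstressed syllable — surfaces as [ə] (rule 1).

[rəɡˈruɾərfə]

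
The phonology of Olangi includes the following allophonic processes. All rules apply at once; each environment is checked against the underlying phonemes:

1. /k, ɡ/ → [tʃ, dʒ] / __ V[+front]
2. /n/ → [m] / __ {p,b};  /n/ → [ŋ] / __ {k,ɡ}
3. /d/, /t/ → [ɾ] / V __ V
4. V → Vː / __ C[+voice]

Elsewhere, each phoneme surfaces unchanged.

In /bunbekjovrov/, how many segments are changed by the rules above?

4

Segments that undergo a rule: /u/ → [uː] (rule 4); /n/ → [m] (rule 2); /o/ → [oː] (rule 4); /o/ → [oː] (rule 4).
All other segments surface unchanged.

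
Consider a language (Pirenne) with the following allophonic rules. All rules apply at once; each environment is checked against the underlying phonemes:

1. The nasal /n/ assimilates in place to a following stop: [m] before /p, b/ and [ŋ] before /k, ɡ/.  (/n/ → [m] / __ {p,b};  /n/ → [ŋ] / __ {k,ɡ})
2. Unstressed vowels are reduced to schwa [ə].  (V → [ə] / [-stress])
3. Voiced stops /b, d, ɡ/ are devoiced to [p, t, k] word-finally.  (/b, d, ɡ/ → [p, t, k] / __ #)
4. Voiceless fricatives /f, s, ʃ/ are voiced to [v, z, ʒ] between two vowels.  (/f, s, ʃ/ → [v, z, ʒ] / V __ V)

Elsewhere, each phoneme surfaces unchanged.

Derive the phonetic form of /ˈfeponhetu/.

/f/ (word-initial) is in the target of rule 4 but the environment (between two vowels) is not met → [f].
/e/ (between /f/ and /p/) fails the environment for rule 2, so it stays [e].
/p/ (between /e/ and /o/): no rule targets it → [p].
/o/ (between /p/ and /n/) occurs in an unstressed syllable → [ə] by rule 2.
/n/ — between /o/ and /h/; rule 1 does not apply here → [n].
/h/ (between /n/ and /e/): no rule targets it → [h].
/e/ (between /h/ and /t/) occurs in an unstressed syllable → [ə] by rule 2.
/t/ — not in any rule's target class → [t].
/u/ meets the environment for rule 2 (in an unstressed syllable) → [ə].

[ˈfepənhətə]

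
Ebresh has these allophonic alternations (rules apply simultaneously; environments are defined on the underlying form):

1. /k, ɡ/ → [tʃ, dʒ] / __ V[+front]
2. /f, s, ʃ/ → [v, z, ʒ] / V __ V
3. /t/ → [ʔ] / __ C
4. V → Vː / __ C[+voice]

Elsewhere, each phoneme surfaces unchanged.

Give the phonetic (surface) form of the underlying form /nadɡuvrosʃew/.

[naːdɡuːvrosʃeːw]

/n/ (word-initial) is unaffected → [n].
Rule 4 applies to /a/ (between /n/ and /d/: before a voiced consonant) → [aː].
/d/ (between /a/ and /ɡ/): no rule targets it → [d].
/ɡ/ (between /d/ and /u/) is in the target of rule 1 but the environment (before a front vowel) is not met → [ɡ].
Rule 4 applies to /u/ (between /ɡ/ and /v/: before a voiced consonant) → [uː].
/v/ stays [v].
/r/ — not in any rule's target class → [r].
/o/ (between /r/ and /s/) fails the environment for rule 4, so it stays [o].
/s/ (between /o/ and /ʃ/): rule 2 targets it, but not between two vowels → unchanged [s].
/ʃ/ (between /s/ and /e/) fails the environment for rule 2, so it stays [ʃ].
Rule 4 applies to /e/ (between /ʃ/ and /w/: before a voiced consonant) → [eː].
/w/ (word-final): no rule targets it → [w].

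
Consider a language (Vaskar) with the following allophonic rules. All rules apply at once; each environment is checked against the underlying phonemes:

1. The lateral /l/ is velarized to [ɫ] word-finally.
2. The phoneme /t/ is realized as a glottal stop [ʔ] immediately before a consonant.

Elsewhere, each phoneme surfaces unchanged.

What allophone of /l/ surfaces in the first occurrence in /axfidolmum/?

[l]

/l/ — between /o/ and /m/; rule 1 does not apply here → [l].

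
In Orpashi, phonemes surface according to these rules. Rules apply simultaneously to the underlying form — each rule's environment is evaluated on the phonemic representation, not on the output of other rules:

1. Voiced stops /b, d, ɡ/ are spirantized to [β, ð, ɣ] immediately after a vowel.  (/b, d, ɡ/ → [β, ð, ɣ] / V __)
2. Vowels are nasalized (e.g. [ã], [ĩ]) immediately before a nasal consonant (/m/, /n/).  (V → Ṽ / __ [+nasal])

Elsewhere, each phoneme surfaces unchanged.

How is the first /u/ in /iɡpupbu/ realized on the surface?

/u/ (between /p/ and /p/) is in the target of rule 2 but the environment (before a nasal consonant) is not met → [u].

[u]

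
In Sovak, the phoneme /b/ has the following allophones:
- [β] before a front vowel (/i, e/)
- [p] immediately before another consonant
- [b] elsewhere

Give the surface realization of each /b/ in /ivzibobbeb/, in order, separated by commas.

[b], [p], [β], [b]

Occurrence 1 (position 5): no conditioning environment matches → elsewhere allophone [b].
Occurrence 2 (position 7): immediately before another consonant → [p].
Occurrence 3 (position 8): before a front vowel (/i, e/) → [β].
Occurrence 4 (position 10): no conditioning environment matches → elsewhere allophone [b].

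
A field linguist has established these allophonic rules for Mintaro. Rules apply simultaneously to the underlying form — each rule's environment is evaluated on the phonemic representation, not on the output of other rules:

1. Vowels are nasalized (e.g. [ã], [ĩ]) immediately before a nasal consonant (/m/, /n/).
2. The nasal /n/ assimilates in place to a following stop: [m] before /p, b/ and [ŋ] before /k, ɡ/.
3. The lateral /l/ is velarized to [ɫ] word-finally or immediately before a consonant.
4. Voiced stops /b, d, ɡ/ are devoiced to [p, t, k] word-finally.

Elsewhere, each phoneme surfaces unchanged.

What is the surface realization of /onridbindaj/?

[õnridbĩndaj]

/o/ meets the environment for rule 1 (before a nasal consonant) → [õ].
/n/ (between /o/ and /r/): rule 2 targets it, but not before a labial or velar stop → unchanged [n].
/r/ (between /n/ and /i/) is unaffected → [r].
/i/ (between /r/ and /d/): rule 1 targets it, but not before a nasal consonant → unchanged [i].
/d/ (between /i/ and /b/): rule 4 targets it, but not word-finally → unchanged [d].
/b/ (between /d/ and /i/) is in the target of rule 4 but the environment (word-finally) is not met → [b].
/i/ (between /b/ and /n/) occurs before a nasal consonant → [ĩ] by rule 1.
/n/ (between /i/ and /d/) is in the target of rule 2 but the environment (before a labial or velar stop) is not met → [n].
/d/ — between /n/ and /a/; rule 4 does not apply here → [d].
/a/ (between /d/ and /j/) is in the target of rule 1 but the environment (before a nasal consonant) is not met → [a].
/j/ (word-final) is unaffected → [j].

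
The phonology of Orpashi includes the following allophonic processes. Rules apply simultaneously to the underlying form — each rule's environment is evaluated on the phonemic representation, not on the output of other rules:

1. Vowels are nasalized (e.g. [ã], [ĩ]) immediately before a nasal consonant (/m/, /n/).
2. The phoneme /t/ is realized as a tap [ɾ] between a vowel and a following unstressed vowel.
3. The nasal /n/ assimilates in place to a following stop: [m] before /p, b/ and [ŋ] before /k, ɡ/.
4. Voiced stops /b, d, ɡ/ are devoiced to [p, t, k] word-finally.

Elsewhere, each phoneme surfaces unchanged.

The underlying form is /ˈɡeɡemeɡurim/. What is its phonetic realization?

/ɡ/ — word-initial; rule 4 does not apply here → [ɡ].
/e/ (between /ɡ/ and /ɡ/) is in the target of rule 1 but the environment (before a nasal consonant) is not met → [e].
/ɡ/ — between /e/ and /e/; rule 4 does not apply here → [ɡ].
/e/ (between /ɡ/ and /m/): before a nasal consonant, so rule 1 applies → [ẽ].
/m/ stays [m].
/e/ — between /m/ and /ɡ/; rule 1 does not apply here → [e].
/ɡ/ (between /e/ and /u/): rule 4 targets it, but not word-finally → unchanged [ɡ].
/u/ (between /ɡ/ and /r/) is in the target of rule 1 but the environment (before a nasal consonant) is not met → [u].
/r/ (between /u/ and /i/): no rule targets it → [r].
/i/ (between /r/ and /m/): before a nasal consonant, so rule 1 applies → [ĩ].
/m/ (word-final) is unaffected → [m].

[ˈɡeɡẽmeɡurĩm]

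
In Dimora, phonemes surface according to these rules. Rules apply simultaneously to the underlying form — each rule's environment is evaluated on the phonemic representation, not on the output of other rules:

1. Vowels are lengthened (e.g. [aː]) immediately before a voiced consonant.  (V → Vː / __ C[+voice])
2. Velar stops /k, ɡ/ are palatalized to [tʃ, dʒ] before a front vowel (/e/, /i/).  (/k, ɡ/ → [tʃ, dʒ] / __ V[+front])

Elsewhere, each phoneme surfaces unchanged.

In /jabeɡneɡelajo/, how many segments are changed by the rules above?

Segments that undergo a rule: /a/ → [aː] (rule 1); /e/ → [eː] (rule 1); /e/ → [eː] (rule 1); /ɡ/ → [dʒ] (rule 2); /e/ → [eː] (rule 1); /a/ → [aː] (rule 1).
All other segments surface unchanged.

6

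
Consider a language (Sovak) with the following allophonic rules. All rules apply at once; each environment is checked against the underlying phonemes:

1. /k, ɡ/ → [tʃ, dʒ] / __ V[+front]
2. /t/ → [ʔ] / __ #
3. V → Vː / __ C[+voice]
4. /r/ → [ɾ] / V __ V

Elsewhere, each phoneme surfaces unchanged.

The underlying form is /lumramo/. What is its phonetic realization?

[luːmraːmo]

/l/ stays [l].
/u/ (between /l/ and /m/): before a voiced consonant, so rule 3 applies → [uː].
/m/ stays [m].
/r/ (between /m/ and /a/) is in the target of rule 4 but the environment (between two vowels) is not met → [r].
/a/ (between /r/ and /m/): before a voiced consonant, so rule 3 applies → [aː].
/m/ (between /a/ and /o/): no rule targets it → [m].
/o/ (word-final) is in the target of rule 3 but the environment (before a voiced consonant) is not met → [o].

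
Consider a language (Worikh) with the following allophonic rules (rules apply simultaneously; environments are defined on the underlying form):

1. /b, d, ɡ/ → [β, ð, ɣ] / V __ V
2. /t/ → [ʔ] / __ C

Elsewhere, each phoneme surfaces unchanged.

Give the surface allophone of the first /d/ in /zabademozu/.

[ð]

Rule 1 applies to /d/ (between /a/ and /e/: between two vowels) → [ð].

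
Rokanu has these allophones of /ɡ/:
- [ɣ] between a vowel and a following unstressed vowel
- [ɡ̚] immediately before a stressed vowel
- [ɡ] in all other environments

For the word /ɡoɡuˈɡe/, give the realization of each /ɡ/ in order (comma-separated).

[ɡ], [ɣ], [ɡ̚]

Occurrence 1 (position 1): no conditioning environment matches → elsewhere allophone [ɡ].
Occurrence 2 (position 3): between a vowel and a following unstressed vowel → [ɣ].
Occurrence 3 (position 5): immediately before a stressed vowel → [ɡ̚].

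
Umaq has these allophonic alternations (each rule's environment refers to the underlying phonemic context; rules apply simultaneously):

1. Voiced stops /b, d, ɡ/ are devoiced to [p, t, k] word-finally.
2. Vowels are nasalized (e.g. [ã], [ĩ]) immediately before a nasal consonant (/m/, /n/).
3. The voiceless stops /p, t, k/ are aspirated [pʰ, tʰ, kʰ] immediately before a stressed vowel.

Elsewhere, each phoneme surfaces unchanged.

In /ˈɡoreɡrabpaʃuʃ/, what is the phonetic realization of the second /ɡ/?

/ɡ/ (between /e/ and /r/): rule 1 targets it, but not word-finally → unchanged [ɡ].

[ɡ]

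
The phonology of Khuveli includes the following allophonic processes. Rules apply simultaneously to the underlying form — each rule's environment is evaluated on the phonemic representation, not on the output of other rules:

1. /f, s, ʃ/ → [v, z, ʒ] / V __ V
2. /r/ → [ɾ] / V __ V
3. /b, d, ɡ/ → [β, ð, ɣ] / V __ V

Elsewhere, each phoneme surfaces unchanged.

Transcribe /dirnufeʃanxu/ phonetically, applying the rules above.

[dirnuveʒanxu]

/d/ (word-initial) fails the environment for rule 3, so it stays [d].
/i/ (between /d/ and /r/): no rule targets it → [i].
/r/ (between /i/ and /n/) fails the environment for rule 2, so it stays [r].
/n/ — not in any rule's target class → [n].
/u/ (between /n/ and /f/) is unaffected → [u].
/f/ (between /u/ and /e/) occurs between two vowels → [v] by rule 1.
/e/ — not in any rule's target class → [e].
Rule 1 applies to /ʃ/ (between /e/ and /a/: between two vowels) → [ʒ].
/a/ (between /ʃ/ and /n/) is unaffected → [a].
/n/ — not in any rule's target class → [n].
/x/ stays [x].
/u/ — not in any rule's target class → [u].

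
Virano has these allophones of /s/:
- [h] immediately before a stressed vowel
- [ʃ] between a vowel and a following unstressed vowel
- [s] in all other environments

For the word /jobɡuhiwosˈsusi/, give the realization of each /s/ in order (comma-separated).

[s], [h], [ʃ]

Occurrence 1 (position 10): no conditioning environment matches → elsewhere allophone [s].
Occurrence 2 (position 11): immediately before a stressed vowel → [h].
Occurrence 3 (position 13): between a vowel and a following unstressed vowel → [ʃ].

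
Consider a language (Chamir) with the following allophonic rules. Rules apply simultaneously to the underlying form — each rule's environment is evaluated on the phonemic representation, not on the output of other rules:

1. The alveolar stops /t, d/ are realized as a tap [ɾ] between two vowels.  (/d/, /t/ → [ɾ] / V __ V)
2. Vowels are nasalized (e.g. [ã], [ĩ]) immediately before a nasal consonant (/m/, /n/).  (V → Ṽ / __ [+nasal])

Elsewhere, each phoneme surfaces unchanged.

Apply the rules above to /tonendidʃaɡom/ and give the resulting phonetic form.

[tõnẽndidʃaɡõm]

/t/ — word-initial; rule 1 does not apply here → [t].
Rule 2 applies to /o/ (between /t/ and /n/: before a nasal consonant) → [õ].
/n/ (between /o/ and /e/) is unaffected → [n].
/e/ (between /n/ and /n/): before a nasal consonant, so rule 2 applies → [ẽ].
/n/ (between /e/ and /d/): no rule targets it → [n].
/d/ (between /n/ and /i/) is in the target of rule 1 but the environment (between two vowels) is not met → [d].
/i/ (between /d/ and /d/): rule 2 targets it, but not before a nasal consonant → unchanged [i].
/d/ (between /i/ and /ʃ/) fails the environment for rule 1, so it stays [d].
/ʃ/ (between /d/ and /a/): no rule targets it → [ʃ].
/a/ (between /ʃ/ and /ɡ/) fails the environment for rule 2, so it stays [a].
/ɡ/ (between /a/ and /o/) is unaffected → [ɡ].
/o/ — between /ɡ/ and /m/, before a nasal consonant — surfaces as [õ] (rule 2).
/m/ stays [m].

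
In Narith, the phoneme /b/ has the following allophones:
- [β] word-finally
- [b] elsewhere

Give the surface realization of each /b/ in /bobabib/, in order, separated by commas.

Occurrence 1 (position 1): no conditioning environment matches → elsewhere allophone [b].
Occurrence 2 (position 3): no conditioning environment matches → elsewhere allophone [b].
Occurrence 3 (position 5): no conditioning environment matches → elsewhere allophone [b].
Occurrence 4 (position 7): word-finally → [β].

[b], [b], [b], [β]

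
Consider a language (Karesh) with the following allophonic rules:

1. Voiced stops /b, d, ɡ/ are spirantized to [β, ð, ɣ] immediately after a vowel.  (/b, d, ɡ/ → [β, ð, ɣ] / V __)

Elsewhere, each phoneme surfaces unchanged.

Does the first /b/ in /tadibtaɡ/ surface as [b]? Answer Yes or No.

No

/b/ — between /i/ and /t/, immediately after a vowel — surfaces as [β] (rule 1).
The actual realization is [β], not [b].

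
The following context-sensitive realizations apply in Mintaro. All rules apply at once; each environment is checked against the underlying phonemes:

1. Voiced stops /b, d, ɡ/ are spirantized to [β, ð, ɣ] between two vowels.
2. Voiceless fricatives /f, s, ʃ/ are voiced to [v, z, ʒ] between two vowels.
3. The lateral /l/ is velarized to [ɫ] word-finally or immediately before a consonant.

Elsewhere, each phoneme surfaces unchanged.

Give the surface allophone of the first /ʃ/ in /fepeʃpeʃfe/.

[ʃ]

/ʃ/ — between /e/ and /p/; rule 2 does not apply here → [ʃ].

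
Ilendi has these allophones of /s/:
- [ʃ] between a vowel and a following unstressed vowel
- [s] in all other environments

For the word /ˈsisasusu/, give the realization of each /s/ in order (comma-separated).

Occurrence 1 (position 1): no conditioning environment matches → elsewhere allophone [s].
Occurrence 2 (position 3): between a vowel and a following unstressed vowel → [ʃ].
Occurrence 3 (position 5): between a vowel and a following unstressed vowel → [ʃ].
Occurrence 4 (position 7): between a vowel and a following unstressed vowel → [ʃ].

[s], [ʃ], [ʃ], [ʃ]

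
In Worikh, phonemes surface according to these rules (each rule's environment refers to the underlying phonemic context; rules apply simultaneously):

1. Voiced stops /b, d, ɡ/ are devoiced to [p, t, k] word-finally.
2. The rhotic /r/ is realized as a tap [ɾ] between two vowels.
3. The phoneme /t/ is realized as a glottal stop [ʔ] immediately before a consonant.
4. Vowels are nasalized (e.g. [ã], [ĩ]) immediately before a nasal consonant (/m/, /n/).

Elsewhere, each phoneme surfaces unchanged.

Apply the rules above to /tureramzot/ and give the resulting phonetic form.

[tuɾeɾãmzot]

/t/ (word-initial): rule 3 targets it, but not immediately before a consonant → unchanged [t].
/u/ (between /t/ and /r/): rule 4 targets it, but not before a nasal consonant → unchanged [u].
/r/ — between /u/ and /e/, between two vowels — surfaces as [ɾ] (rule 2).
/e/ (between /r/ and /r/): rule 4 targets it, but not before a nasal consonant → unchanged [e].
/r/ meets the environment for rule 2 (between two vowels) → [ɾ].
/a/ (between /r/ and /m/): before a nasal consonant, so rule 4 applies → [ã].
/o/ (between /z/ and /t/): rule 4 targets it, but not before a nasal consonant → unchanged [o].
/t/ (word-final) is in the target of rule 3 but the environment (immediately before a consonant) is not met → [t].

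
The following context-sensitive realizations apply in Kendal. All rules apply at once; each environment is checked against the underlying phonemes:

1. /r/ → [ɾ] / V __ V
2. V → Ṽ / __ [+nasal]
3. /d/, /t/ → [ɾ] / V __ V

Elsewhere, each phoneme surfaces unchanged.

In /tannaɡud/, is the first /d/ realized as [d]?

Yes

/d/ (word-final) fails the environment for rule 3, so it stays [d].
The actual realization is [d], which matches [d].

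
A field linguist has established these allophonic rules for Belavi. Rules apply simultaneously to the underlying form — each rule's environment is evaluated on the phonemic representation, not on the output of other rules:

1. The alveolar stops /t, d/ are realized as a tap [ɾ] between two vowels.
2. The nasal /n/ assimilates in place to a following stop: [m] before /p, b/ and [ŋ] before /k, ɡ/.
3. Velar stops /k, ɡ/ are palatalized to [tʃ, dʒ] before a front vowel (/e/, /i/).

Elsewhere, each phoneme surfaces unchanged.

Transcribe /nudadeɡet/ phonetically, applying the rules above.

/n/ (word-initial): rule 2 targets it, but not before a labial or velar stop → unchanged [n].
/u/ (between /n/ and /d/) is unaffected → [u].
/d/ — between /u/ and /a/, between two vowels — surfaces as [ɾ] (rule 1).
/a/ stays [a].
/d/ meets the environment for rule 1 (between two vowels) → [ɾ].
/e/ (between /d/ and /ɡ/) is unaffected → [e].
Rule 3 applies to /ɡ/ (between /e/ and /e/: before a front vowel) → [dʒ].
/e/ (between /ɡ/ and /t/) is unaffected → [e].
/t/ — word-final; rule 1 does not apply here → [t].

[nuɾaɾedʒet]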